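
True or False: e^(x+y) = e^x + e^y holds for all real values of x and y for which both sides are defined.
Claim: e^(x+y) = e^x + e^y.
Test a specific point where both sides are defined: x = 1/2, y = -3.
LHS = e^(x+y) ≈ 0.0821
RHS = e^x + e^y ≈ 1.6985
Since 0.0821 ≠ 1.6985, the equation fails at this point, so it cannot hold for all real values of x and y for which both sides are defined.
The correct rule is e^(x+y) = e^x · e^y (a product, not a sum).

Conclusion: False.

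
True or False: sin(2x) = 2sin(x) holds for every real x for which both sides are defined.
Claim: sin(2x) = 2sin(x).
Test a specific point where both sides are defined: x = 3π/4.
LHS = sin(2x) ≈ -1.0000
RHS = 2sin(x) ≈ 1.4142
Since -1.0000 ≠ 1.4142, the equation fails at this point, so it cannot hold for every real x for which both sides are defined.
The correct double-angle formula is sin(2x) = 2sin(x)cos(x).

Conclusion: False.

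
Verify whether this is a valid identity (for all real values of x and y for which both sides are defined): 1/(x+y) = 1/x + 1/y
No, this is NOT an identity.

Claim: 1/(x+y) = 1/x + 1/y.
Test a specific point where both sides are defined: x = 1, y = 5.
LHS = 1/(x+y) ≈ 0.1667
RHS = 1/x + 1/y ≈ 1.2000
Since 0.1667 ≠ 1.2000, the equation fails at this point, so it cannot hold for all real values of x and y for which both sides are defined.
1/x + 1/y = (x+y)/(xy), which is not 1/(x+y).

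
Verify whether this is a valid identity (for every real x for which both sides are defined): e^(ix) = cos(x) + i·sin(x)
Yes, this is an identity.

Claim: e^(ix) = cos(x) + i·sin(x).
Reasoning: Euler's formula. Expand e^(ix) = Σ (ix)^k / k!. Since i² = -1, the even-k terms are Σ (-1)^m x^(2m)/(2m)! = cos(x) and the odd-k terms are i · Σ (-1)^m x^(2m+1)/(2m+1)! = i·sin(x).
So the two sides agree for every real x for which both sides are defined.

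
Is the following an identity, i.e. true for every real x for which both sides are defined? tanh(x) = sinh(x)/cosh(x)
Claim: tanh(x) = sinh(x)/cosh(x).
Reasoning: tanh(x) is defined as sinh(x)/cosh(x) = (e^x - e^-x)/(e^x + e^-x); cosh(x) ≥ 1 is never zero, so this holds for every real x.
So the two sides agree for every real x for which both sides are defined.

Conclusion: Yes, this is an identity.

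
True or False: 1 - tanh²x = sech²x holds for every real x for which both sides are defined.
Claim: 1 - tanh²x = sech²x.
Reasoning: Divide cosh²x - sinh²x = 1 through by cosh²x (never zero): 1 - tanh²x = 1/cosh²x = sech²x.
So the two sides agree for every real x for which both sides are defined.

Conclusion: True.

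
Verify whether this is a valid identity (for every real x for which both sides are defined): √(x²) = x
No, this is NOT an identity.

Claim: √(x²) = x.
Test a specific point where both sides are defined: x = -2.
LHS = √(x²) ≈ 2.0000
RHS = x ≈ -2.0000
Since 2.0000 ≠ -2.0000, the equation fails at this point, so it cannot hold for every real x for which both sides are defined.
√(x²) = |x|, which differs from x whenever x < 0 (both sides are defined for every real x).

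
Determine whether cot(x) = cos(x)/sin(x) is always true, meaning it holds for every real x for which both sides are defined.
Claim: cot(x) = cos(x)/sin(x).
Reasoning: cot(x) is defined as 1/tan(x) = 1/(sin(x)/cos(x)) = cos(x)/sin(x), wherever sin(x) ≠ 0.
So the two sides agree for every real x for which both sides are defined.

Conclusion: Yes, this is an identity.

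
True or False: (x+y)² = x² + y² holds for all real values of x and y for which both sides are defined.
Claim: (x+y)² = x² + y².
Test a specific point where both sides are defined: x = 2, y = 1/2.
LHS = (x+y)² ≈ 6.2500
RHS = x² + y² ≈ 4.2500
Since 6.2500 ≠ 4.2500, the equation fails at this point, so it cannot hold for all real values of x and y for which both sides are defined.
The correct expansion is (x+y)² = x² + 2xy + y²; the cross term 2xy is missing.

Conclusion: False.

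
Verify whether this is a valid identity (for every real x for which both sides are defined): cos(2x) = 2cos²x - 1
Yes, this is an identity.

Claim: cos(2x) = 2cos²x - 1.
Reasoning: cos(2x) = cos²x - sin²x. Replace sin²x by 1 - cos²x: cos²x - (1 - cos²x) = 2cos²x - 1.
So the two sides agree for every real x for which both sides are defined.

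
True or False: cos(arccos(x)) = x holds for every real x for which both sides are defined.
True.

Claim: cos(arccos(x)) = x.
Reasoning: For -1 ≤ x ≤ 1 (where arccos is defined), arccos(x) is by definition an angle whose cosine equals x. Taking the cosine of that angle returns x. (Note the other order, arccos(cos x) = x, is NOT an identity.)
So the two sides agree for every real x for which both sides are defined.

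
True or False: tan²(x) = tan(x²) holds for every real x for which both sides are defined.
False.

Claim: tan²(x) = tan(x²).
Test a specific point where both sides are defined: x = π/3.
LHS = tan²(x) ≈ 3.0000
RHS = tan(x²) ≈ 1.9485
Since 3.0000 ≠ 1.9485, the equation fails at this point, so it cannot hold for every real x for which both sides are defined.
tan²(x) means (tan x)², squaring the output; tan(x²) squares the input. These are different functions.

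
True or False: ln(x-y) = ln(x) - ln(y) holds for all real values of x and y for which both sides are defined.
False.

Claim: ln(x-y) = ln(x) - ln(y).
Test a specific point where both sides are defined: x = 5, y = 4.
LHS = ln(x-y) ≈ 0.0000
RHS = ln(x) - ln(y) ≈ 0.2231
Since 0.0000 ≠ 0.2231, the equation fails at this point, so it cannot hold for all real values of x and y for which both sides are defined.
ln(x) - ln(y) = ln(x/y), not ln(x-y).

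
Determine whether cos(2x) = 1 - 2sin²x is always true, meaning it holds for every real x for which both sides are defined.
Yes, this is an identity.

Claim: cos(2x) = 1 - 2sin²x.
Reasoning: cos(2x) = cos²x - sin²x. Replace cos²x by 1 - sin²x: (1 - sin²x) - sin²x = 1 - 2sin²x.
So the two sides agree for every real x for which both sides are defined.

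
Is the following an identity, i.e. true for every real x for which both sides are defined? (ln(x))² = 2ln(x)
No, this is NOT an identity.

Claim: (ln(x))² = 2ln(x).
Test a specific point where both sides are defined: x = 1/2.
LHS = (ln(x))² ≈ 0.4805
RHS = 2ln(x) ≈ -1.3863
Since 0.4805 ≠ -1.3863, the equation fails at this point, so it cannot hold for every real x for which both sides are defined.
2ln(x) equals ln(x²), which is not the same as (ln x)².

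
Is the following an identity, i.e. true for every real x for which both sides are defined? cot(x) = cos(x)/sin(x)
Claim: cot(x) = cos(x)/sin(x).
Reasoning: cot(x) is defined as 1/tan(x) = 1/(sin(x)/cos(x)) = cos(x)/sin(x), wherever sin(x) ≠ 0.
So the two sides agree for every real x for which both sides are defined.

Conclusion: Yes, this is an identity.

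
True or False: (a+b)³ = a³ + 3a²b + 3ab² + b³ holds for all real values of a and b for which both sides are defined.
Claim: (a+b)³ = a³ + 3a²b + 3ab² + b³.
Reasoning: (a+b)³ = (a+b)(a+b)² = (a+b)(a² + 2ab + b²) = a³ + 2a²b + ab² + a²b + 2ab² + b³ = a³ + 3a²b + 3ab² + b³.
So the two sides agree for all real values of a and b for which both sides are defined.

Conclusion: True.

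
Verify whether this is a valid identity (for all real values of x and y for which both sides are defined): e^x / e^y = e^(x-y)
Yes, this is an identity.

Claim: e^x / e^y = e^(x-y).
Reasoning: 1/e^y = e^(-y), so e^x / e^y = e^x · e^(-y) = e^(x + (-y)) = e^(x-y) by the product rule for exponents.
So the two sides agree for all real values of x and y for which both sides are defined.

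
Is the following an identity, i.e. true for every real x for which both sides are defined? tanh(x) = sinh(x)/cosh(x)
Claim: tanh(x) = sinh(x)/cosh(x).
Reasoning: tanh(x) is defined as sinh(x)/cosh(x) = (e^x - e^-x)/(e^x + e^-x); cosh(x) ≥ 1 is never zero, so this holds for every real x.
So the two sides agree for every real x for which both sides are defined.

Conclusion: Yes, this is an identity.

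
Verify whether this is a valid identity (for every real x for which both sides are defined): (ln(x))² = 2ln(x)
Claim: (ln(x))² = 2ln(x).
Test a specific point where both sides are defined: x = 3/2.
LHS = (ln(x))² ≈ 0.1644
RHS = 2ln(x) ≈ 0.8109
Since 0.1644 ≠ 0.8109, the equation fails at this point, so it cannot hold for every real x for which both sides are defined.
2ln(x) equals ln(x²), which is not the same as (ln x)².

Conclusion: No, this is NOT an identity.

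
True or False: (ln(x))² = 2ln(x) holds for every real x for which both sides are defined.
Claim: (ln(x))² = 2ln(x).
Test a specific point where both sides are defined: x = 3.
LHS = (ln(x))² ≈ 1.2069
RHS = 2ln(x) ≈ 2.1972
Since 1.2069 ≠ 2.1972, the equation fails at this point, so it cannot hold for every real x for which both sides are defined.
2ln(x) equals ln(x²), which is not the same as (ln x)².

Conclusion: False.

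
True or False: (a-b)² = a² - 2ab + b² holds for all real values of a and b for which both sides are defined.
Claim: (a-b)² = a² - 2ab + b².
Reasoning: Expand: (a-b)² = (a-b)(a-b) = a·a - a·b - b·a + b·b = a² - 2ab + b².
So the two sides agree for all real values of a and b for which both sides are defined.

Conclusion: True.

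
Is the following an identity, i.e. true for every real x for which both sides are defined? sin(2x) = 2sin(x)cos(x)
Yes, this is an identity.

Claim: sin(2x) = 2sin(x)cos(x).
Reasoning: Put y = x in the addition formula sin(x+y) = sin(x)cos(y) + cos(x)sin(y): sin(2x) = sin(x)cos(x) + cos(x)sin(x) = 2sin(x)cos(x).
So the two sides agree for every real x for which both sides are defined.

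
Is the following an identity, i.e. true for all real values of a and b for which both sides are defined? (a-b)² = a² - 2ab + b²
Yes, this is an identity.

Claim: (a-b)² = a² - 2ab + b².
Reasoning: Expand: (a-b)² = (a-b)(a-b) = a·a - a·b - b·a + b·b = a² - 2ab + b².
So the two sides agree for all real values of a and b for which both sides are defined.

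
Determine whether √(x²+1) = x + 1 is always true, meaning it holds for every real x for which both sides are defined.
Claim: √(x²+1) = x + 1.
Test a specific point where both sides are defined: x = 5.
LHS = √(x²+1) ≈ 5.0990
RHS = x + 1 ≈ 6.0000
Since 5.0990 ≠ 6.0000, the equation fails at this point, so it cannot hold for every real x for which both sides are defined.
(x+1)² = x² + 2x + 1 ≠ x² + 1 unless x = 0.

Conclusion: No, this is NOT an identity.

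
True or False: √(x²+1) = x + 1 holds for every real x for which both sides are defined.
Claim: √(x²+1) = x + 1.
Test a specific point where both sides are defined: x = 3/2.
LHS = √(x²+1) ≈ 1.8028
RHS = x + 1 ≈ 2.5000
Since 1.8028 ≠ 2.5000, the equation fails at this point, so it cannot hold for every real x for which both sides are defined.
(x+1)² = x² + 2x + 1 ≠ x² + 1 unless x = 0.

Conclusion: False.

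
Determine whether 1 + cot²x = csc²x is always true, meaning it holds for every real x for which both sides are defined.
Yes, this is an identity.

Claim: 1 + cot²x = csc²x.
Reasoning: Start from sin²x + cos²x = 1 and divide every term by sin²x (allowed wherever cot x and csc x are defined): 1 + cot²x = 1/sin²x = csc²x.
So the two sides agree for every real x for which both sides are defined.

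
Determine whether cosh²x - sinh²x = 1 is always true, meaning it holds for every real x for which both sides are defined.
Claim: cosh²x - sinh²x = 1.
Reasoning: With cosh(x) = (e^x + e^-x)/2 and sinh(x) = (e^x - e^-x)/2: cosh²x = (e^(2x) + 2 + e^(-2x))/4 and sinh²x = (e^(2x) - 2 + e^(-2x))/4. Subtracting leaves 4/4 = 1.
So the two sides agree for every real x for which both sides are defined.

Conclusion: Yes, this is an identity.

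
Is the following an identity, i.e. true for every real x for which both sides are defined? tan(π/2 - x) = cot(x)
Yes, this is an identity.

Claim: tan(π/2 - x) = cot(x).
Reasoning: tan(π/2 - x) = sin(π/2 - x)/cos(π/2 - x) = cos(x)/sin(x) = cot(x), using the cofunction identities sin(π/2 - x) = cos(x) and cos(π/2 - x) = sin(x).
So the two sides agree for every real x for which both sides are defined.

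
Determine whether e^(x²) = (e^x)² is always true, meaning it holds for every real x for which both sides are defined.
Claim: e^(x²) = (e^x)².
Test a specific point where both sides are defined: x = 3.
LHS = e^(x²) ≈ 8103.0839
RHS = (e^x)² ≈ 403.4288
Since 8103.0839 ≠ 403.4288, the equation fails at this point, so it cannot hold for every real x for which both sides are defined.
(e^x)² = e^(2x), and 2x ≠ x² in general.

Conclusion: No, this is NOT an identity.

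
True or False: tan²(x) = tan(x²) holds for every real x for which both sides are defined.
Claim: tan²(x) = tan(x²).
Test a specific point where both sides are defined: x = π/3.
LHS = tan²(x) ≈ 3.0000
RHS = tan(x²) ≈ 1.9485
Since 3.0000 ≠ 1.9485, the equation fails at this point, so it cannot hold for every real x for which both sides are defined.
tan²(x) means (tan x)², squaring the output; tan(x²) squares the input. These are different functions.

Conclusion: False.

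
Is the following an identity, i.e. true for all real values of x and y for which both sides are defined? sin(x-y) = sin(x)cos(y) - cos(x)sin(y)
Yes, this is an identity.

Claim: sin(x-y) = sin(x)cos(y) - cos(x)sin(y).
Reasoning: Replace y by -y in sin(x+y) = sin(x)cos(y) + cos(x)sin(y) and use cos(-y) = cos(y), sin(-y) = -sin(y): sin(x-y) = sin(x)cos(y) - cos(x)sin(y).
So the two sides agree for all real values of x and y for which both sides are defined.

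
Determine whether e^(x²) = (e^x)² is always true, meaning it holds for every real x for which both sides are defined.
Claim: e^(x²) = (e^x)².
Test a specific point where both sides are defined: x = -1.
LHS = e^(x²) ≈ 2.7183
RHS = (e^x)² ≈ 0.1353
Since 2.7183 ≠ 0.1353, the equation fails at this point, so it cannot hold for every real x for which both sides are defined.
(e^x)² = e^(2x), and 2x ≠ x² in general.

Conclusion: No, this is NOT an identity.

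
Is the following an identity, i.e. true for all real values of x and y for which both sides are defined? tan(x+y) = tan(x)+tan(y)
Claim: tan(x+y) = tan(x)+tan(y).
Test a specific point where both sides are defined: x = -π/3, y = π/4.
LHS = tan(x+y) ≈ -0.2679
RHS = tan(x)+tan(y) ≈ -0.7321
Since -0.2679 ≠ -0.7321, the equation fails at this point, so it cannot hold for all real values of x and y for which both sides are defined.
The correct formula is tan(x+y) = (tan(x) + tan(y))/(1 - tan(x)tan(y)).

Conclusion: No, this is NOT an identity.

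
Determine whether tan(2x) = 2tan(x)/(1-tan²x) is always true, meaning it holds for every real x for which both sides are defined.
Yes, this is an identity.

Claim: tan(2x) = 2tan(x)/(1-tan²x).
Reasoning: tan(2x) = sin(2x)/cos(2x) = 2sin(x)cos(x) / (cos²x - sin²x). Divide numerator and denominator by cos²x: 2tan(x) / (1 - tan²x).
So the two sides agree for every real x for which both sides are defined.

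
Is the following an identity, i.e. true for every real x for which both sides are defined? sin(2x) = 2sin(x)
No, this is NOT an identity.

Claim: sin(2x) = 2sin(x).
Test a specific point where both sides are defined: x = -π/6.
LHS = sin(2x) ≈ -0.8660
RHS = 2sin(x) ≈ -1.0000
Since -0.8660 ≠ -1.0000, the equation fails at this point, so it cannot hold for every real x for which both sides are defined.
The correct double-angle formula is sin(2x) = 2sin(x)cos(x).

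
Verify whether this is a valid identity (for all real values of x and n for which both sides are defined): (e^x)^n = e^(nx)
Yes, this is an identity.

Claim: (e^x)^n = e^(nx).
Reasoning: e^x is a positive real number, and for a positive base B and real exponent n, B^n = e^(n·ln B). With B = e^x, ln B = x, so (e^x)^n = e^(n·x).
So the two sides agree for all real values of x and n for which both sides are defined.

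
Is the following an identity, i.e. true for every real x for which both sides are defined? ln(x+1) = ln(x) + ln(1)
No, this is NOT an identity.

Claim: ln(x+1) = ln(x) + ln(1).
Test a specific point where both sides are defined: x = 1/2.
LHS = ln(x+1) ≈ 0.4055
RHS = ln(x) + ln(1) ≈ -0.6931
Since 0.4055 ≠ -0.6931, the equation fails at this point, so it cannot hold for every real x for which both sides are defined.
ln(1) = 0, so the right side is just ln(x), which differs from ln(x+1).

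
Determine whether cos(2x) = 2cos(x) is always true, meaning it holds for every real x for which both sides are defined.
No, this is NOT an identity.

Claim: cos(2x) = 2cos(x).
Test a specific point where both sides are defined: x = -π/2.
LHS = cos(2x) ≈ -1.0000
RHS = 2cos(x) ≈ 0.0000
Since -1.0000 ≠ 0.0000, the equation fails at this point, so it cannot hold for every real x for which both sides are defined.
The correct double-angle formula is cos(2x) = cos²x - sin²x.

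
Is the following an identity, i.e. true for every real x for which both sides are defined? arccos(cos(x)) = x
Claim: arccos(cos(x)) = x.
Test a specific point where both sides are defined: x = -π/6.
LHS = arccos(cos(x)) ≈ 0.5236
RHS = x ≈ -0.5236
Since 0.5236 ≠ -0.5236, the equation fails at this point, so it cannot hold for every real x for which both sides are defined.
arccos only returns values in [0, π], so arccos(cos(x)) = x holds only for x in that interval, not for all real x.

Conclusion: No, this is NOT an identity.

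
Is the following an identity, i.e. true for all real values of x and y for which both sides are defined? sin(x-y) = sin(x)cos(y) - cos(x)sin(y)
Claim: sin(x-y) = sin(x)cos(y) - cos(x)sin(y).
Reasoning: Replace y by -y in sin(x+y) = sin(x)cos(y) + cos(x)sin(y) and use cos(-y) = cos(y), sin(-y) = -sin(y): sin(x-y) = sin(x)cos(y) - cos(x)sin(y).
So the two sides agree for all real values of x and y for which both sides are defined.

Conclusion: Yes, this is an identity.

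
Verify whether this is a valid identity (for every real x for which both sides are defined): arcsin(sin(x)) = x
Claim: arcsin(sin(x)) = x.
Test a specific point where both sides are defined: x = π.
LHS = arcsin(sin(x)) ≈ 0.0000
RHS = x ≈ 3.1416
Since 0.0000 ≠ 3.1416, the equation fails at this point, so it cannot hold for every real x for which both sides are defined.
arcsin only returns values in [-π/2, π/2], so arcsin(sin(x)) = x holds only for x in that interval, not for all real x.

Conclusion: No, this is NOT an identity.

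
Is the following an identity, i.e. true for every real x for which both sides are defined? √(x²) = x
No, this is NOT an identity.

Claim: √(x²) = x.
Test a specific point where both sides are defined: x = -2.
LHS = √(x²) ≈ 2.0000
RHS = x ≈ -2.0000
Since 2.0000 ≠ -2.0000, the equation fails at this point, so it cannot hold for every real x for which both sides are defined.
√(x²) = |x|, which differs from x whenever x < 0 (both sides are defined for every real x).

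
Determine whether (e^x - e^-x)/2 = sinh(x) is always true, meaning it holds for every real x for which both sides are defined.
Claim: (e^x - e^-x)/2 = sinh(x).
Reasoning: This is exactly the definition of the hyperbolic sine: sinh(x) := (e^x - e^-x)/2.
So the two sides agree for every real x for which both sides are defined.

Conclusion: Yes, this is an identity.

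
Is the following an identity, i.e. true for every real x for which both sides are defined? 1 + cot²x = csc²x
Claim: 1 + cot²x = csc²x.
Reasoning: Start from sin²x + cos²x = 1 and divide every term by sin²x (allowed wherever cot x and csc x are defined): 1 + cot²x = 1/sin²x = csc²x.
So the two sides agree for every real x for which both sides are defined.

Conclusion: Yes, this is an identity.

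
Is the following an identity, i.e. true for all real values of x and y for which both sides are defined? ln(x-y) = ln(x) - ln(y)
Claim: ln(x-y) = ln(x) - ln(y).
Test a specific point where both sides are defined: x = 5, y = 3.
LHS = ln(x-y) ≈ 0.6931
RHS = ln(x) - ln(y) ≈ 0.5108
Since 0.6931 ≠ 0.5108, the equation fails at this point, so it cannot hold for all real values of x and y for which both sides are defined.
ln(x) - ln(y) = ln(x/y), not ln(x-y).

Conclusion: No, this is NOT an identity.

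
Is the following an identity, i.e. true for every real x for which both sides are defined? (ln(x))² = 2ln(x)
No, this is NOT an identity.

Claim: (ln(x))² = 2ln(x).
Test a specific point where both sides are defined: x = 2.
LHS = (ln(x))² ≈ 0.4805
RHS = 2ln(x) ≈ 1.3863
Since 0.4805 ≠ 1.3863, the equation fails at this point, so it cannot hold for every real x for which both sides are defined.
2ln(x) equals ln(x²), which is not the same as (ln x)².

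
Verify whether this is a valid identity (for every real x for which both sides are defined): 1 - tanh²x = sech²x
Yes, this is an identity.

Claim: 1 - tanh²x = sech²x.
Reasoning: Divide cosh²x - sinh²x = 1 through by cosh²x (never zero): 1 - tanh²x = 1/cosh²x = sech²x.
So the two sides agree for every real x for which both sides are defined.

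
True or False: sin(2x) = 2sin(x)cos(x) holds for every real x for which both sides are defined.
Claim: sin(2x) = 2sin(x)cos(x).
Reasoning: Put y = x in the addition formula sin(x+y) = sin(x)cos(y) + cos(x)sin(y): sin(2x) = sin(x)cos(x) + cos(x)sin(x) = 2sin(x)cos(x).
So the two sides agree for every real x for which both sides are defined.

Conclusion: True.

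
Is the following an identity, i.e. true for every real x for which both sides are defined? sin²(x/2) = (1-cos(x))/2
Yes, this is an identity.

Claim: sin²(x/2) = (1-cos(x))/2.
Reasoning: Use cos(2θ) = 1 - 2sin²θ with θ = x/2: cos(x) = 1 - 2sin²(x/2). Solving for sin²(x/2) gives (1 - cos(x))/2.
So the two sides agree for every real x for which both sides are defined.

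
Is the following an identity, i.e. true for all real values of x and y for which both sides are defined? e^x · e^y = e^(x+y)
Yes, this is an identity.

Claim: e^x · e^y = e^(x+y).
Reasoning: This is the law of exponents for a common base: multiplying powers adds exponents. E.g. from the series, (Σ x^j/j!)(Σ y^k/k!) = Σ_m (Σ_{j+k=m} x^j y^k/(j!k!)) = Σ_m (x+y)^m/m! by the binomial theorem.
So the two sides agree for all real values of x and y for which both sides are defined.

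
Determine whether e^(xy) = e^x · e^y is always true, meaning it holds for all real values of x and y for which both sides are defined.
No, this is NOT an identity.

Claim: e^(xy) = e^x · e^y.
Test a specific point where both sides are defined: x = 1, y = 1/2.
LHS = e^(xy) ≈ 1.6487
RHS = e^x · e^y ≈ 4.4817
Since 1.6487 ≠ 4.4817, the equation fails at this point, so it cannot hold for all real values of x and y for which both sides are defined.
e^x · e^y = e^(x+y), not e^(xy).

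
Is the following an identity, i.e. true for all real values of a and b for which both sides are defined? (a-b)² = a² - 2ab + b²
Yes, this is an identity.

Claim: (a-b)² = a² - 2ab + b².
Reasoning: Expand: (a-b)² = (a-b)(a-b) = a·a - a·b - b·a + b·b = a² - 2ab + b².
So the two sides agree for all real values of a and b for which both sides are defined.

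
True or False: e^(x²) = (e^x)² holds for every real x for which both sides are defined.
Claim: e^(x²) = (e^x)².
Test a specific point where both sides are defined: x = 3/2.
LHS = e^(x²) ≈ 9.4877
RHS = (e^x)² ≈ 20.0855
Since 9.4877 ≠ 20.0855, the equation fails at this point, so it cannot hold for every real x for which both sides are defined.
(e^x)² = e^(2x), and 2x ≠ x² in general.

Conclusion: False.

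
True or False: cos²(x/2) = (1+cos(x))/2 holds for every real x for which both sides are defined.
Claim: cos²(x/2) = (1+cos(x))/2.
Reasoning: Use cos(2θ) = 2cos²θ - 1 with θ = x/2: cos(x) = 2cos²(x/2) - 1. Solving for cos²(x/2) gives (1 + cos(x))/2.
So the two sides agree for every real x for which both sides are defined.

Conclusion: True.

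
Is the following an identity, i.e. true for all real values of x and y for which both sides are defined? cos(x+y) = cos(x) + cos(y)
No, this is NOT an identity.

Claim: cos(x+y) = cos(x) + cos(y).
Test a specific point where both sides are defined: x = π, y = 3π/4.
LHS = cos(x+y) ≈ 0.7071
RHS = cos(x) + cos(y) ≈ -1.7071
Since 0.7071 ≠ -1.7071, the equation fails at this point, so it cannot hold for all real values of x and y for which both sides are defined.
The correct expansion is cos(x+y) = cos(x)cos(y) - sin(x)sin(y); cosine is not additive.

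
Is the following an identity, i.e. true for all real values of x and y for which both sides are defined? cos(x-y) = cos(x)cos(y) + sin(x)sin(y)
Yes, this is an identity.

Claim: cos(x-y) = cos(x)cos(y) + sin(x)sin(y).
Reasoning: Replace y by -y in cos(x+y) = cos(x)cos(y) - sin(x)sin(y) and use cos(-y) = cos(y), sin(-y) = -sin(y): cos(x-y) = cos(x)cos(y) + sin(x)sin(y).
So the two sides agree for all real values of x and y for which both sides are defined.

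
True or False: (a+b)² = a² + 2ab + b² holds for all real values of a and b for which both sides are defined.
True.

Claim: (a+b)² = a² + 2ab + b².
Reasoning: Expand: (a+b)² = (a+b)(a+b) = a·a + a·b + b·a + b·b = a² + 2ab + b².
So the two sides agree for all real values of a and b for which both sides are defined.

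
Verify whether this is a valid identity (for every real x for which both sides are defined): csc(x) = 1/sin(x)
Claim: csc(x) = 1/sin(x).
Reasoning: csc(x) is by definition the reciprocal of sin(x), wherever sin(x) ≠ 0.
So the two sides agree for every real x for which both sides are defined.

Conclusion: Yes, this is an identity.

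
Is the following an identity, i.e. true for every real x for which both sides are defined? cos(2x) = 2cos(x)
Claim: cos(2x) = 2cos(x).
Test a specific point where both sides are defined: x = 3π/4.
LHS = cos(2x) ≈ 0.0000
RHS = 2cos(x) ≈ -1.4142
Since 0.0000 ≠ -1.4142, the equation fails at this point, so it cannot hold for every real x for which both sides are defined.
The correct double-angle formula is cos(2x) = cos²x - sin²x.

Conclusion: No, this is NOT an identity.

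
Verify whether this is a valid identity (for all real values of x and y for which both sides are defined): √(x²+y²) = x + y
Claim: √(x²+y²) = x + y.
Test a specific point where both sides are defined: x = 4, y = -3.
LHS = √(x²+y²) ≈ 5.0000
RHS = x + y ≈ 1.0000
Since 5.0000 ≠ 1.0000, the equation fails at this point, so it cannot hold for all real values of x and y for which both sides are defined.
(x+y)² = x² + 2xy + y², not x² + y², so the square root does not split this way.

Conclusion: No, this is NOT an identity.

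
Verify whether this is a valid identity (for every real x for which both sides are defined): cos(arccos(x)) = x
Claim: cos(arccos(x)) = x.
Reasoning: For -1 ≤ x ≤ 1 (where arccos is defined), arccos(x) is by definition an angle whose cosine equals x. Taking the cosine of that angle returns x. (Note the other order, arccos(cos x) = x, is NOT an identity.)
So the two sides agree for every real x for which both sides are defined.

Conclusion: Yes, this is an identity.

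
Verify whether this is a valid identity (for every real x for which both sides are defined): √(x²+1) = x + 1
Claim: √(x²+1) = x + 1.
Test a specific point where both sides are defined: x = 1.
LHS = √(x²+1) ≈ 1.4142
RHS = x + 1 ≈ 2.0000
Since 1.4142 ≠ 2.0000, the equation fails at this point, so it cannot hold for every real x for which both sides are defined.
(x+1)² = x² + 2x + 1 ≠ x² + 1 unless x = 0.

Conclusion: No, this is NOT an identity.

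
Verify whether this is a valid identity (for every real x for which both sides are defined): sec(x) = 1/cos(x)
Yes, this is an identity.

Claim: sec(x) = 1/cos(x).
Reasoning: sec(x) is by definition the reciprocal of cos(x), wherever cos(x) ≠ 0.
So the two sides agree for every real x for which both sides are defined.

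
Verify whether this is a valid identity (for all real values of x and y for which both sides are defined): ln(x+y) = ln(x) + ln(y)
No, this is NOT an identity.

Claim: ln(x+y) = ln(x) + ln(y).
Test a specific point where both sides are defined: x = 1, y = 5.
LHS = ln(x+y) ≈ 1.7918
RHS = ln(x) + ln(y) ≈ 1.6094
Since 1.7918 ≠ 1.6094, the equation fails at this point, so it cannot hold for all real values of x and y for which both sides are defined.
ln(x) + ln(y) = ln(xy), not ln(x+y).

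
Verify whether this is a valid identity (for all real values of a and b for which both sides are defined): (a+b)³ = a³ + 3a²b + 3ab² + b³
Claim: (a+b)³ = a³ + 3a²b + 3ab² + b³.
Reasoning: (a+b)³ = (a+b)(a+b)² = (a+b)(a² + 2ab + b²) = a³ + 2a²b + ab² + a²b + 2ab² + b³ = a³ + 3a²b + 3ab² + b³.
So the two sides agree for all real values of a and b for which both sides are defined.

Conclusion: Yes, this is an identity.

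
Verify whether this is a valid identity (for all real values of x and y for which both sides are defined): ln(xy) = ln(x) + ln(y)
Claim: ln(xy) = ln(x) + ln(y).
Reasoning: Both sides are simultaneously defined only when x, y > 0. Write x = e^p, y = e^q (p = ln x, q = ln y). Then xy = e^p · e^q = e^(p+q), so ln(xy) = p + q = ln(x) + ln(y).
So the two sides agree for all real values of x and y for which both sides are defined.

Conclusion: Yes, this is an identity.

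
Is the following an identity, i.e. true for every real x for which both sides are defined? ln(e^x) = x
Yes, this is an identity.

Claim: ln(e^x) = x.
Reasoning: ln is the inverse of the exponential: ln(e^x) asks for the exponent p with e^p = e^x, and since e^p is one-to-one that exponent is p = x.
So the two sides agree for every real x for which both sides are defined.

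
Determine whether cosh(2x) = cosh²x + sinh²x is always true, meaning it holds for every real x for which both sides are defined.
Yes, this is an identity.

Claim: cosh(2x) = cosh²x + sinh²x.
Reasoning: cosh²x = (e^(2x) + 2 + e^(-2x))/4 and sinh²x = (e^(2x) - 2 + e^(-2x))/4. Adding gives (2e^(2x) + 2e^(-2x))/4 = (e^(2x) + e^(-2x))/2 = cosh(2x).
So the two sides agree for every real x for which both sides are defined.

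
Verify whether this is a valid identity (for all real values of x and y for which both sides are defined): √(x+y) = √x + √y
Claim: √(x+y) = √x + √y.
Test a specific point where both sides are defined: x = 5, y = 3/2.
LHS = √(x+y) ≈ 2.5495
RHS = √x + √y ≈ 3.4608
Since 2.5495 ≠ 3.4608, the equation fails at this point, so it cannot hold for all real values of x and y for which both sides are defined.
Squaring the right side gives x + 2√(xy) + y, not x + y.

Conclusion: No, this is NOT an identity.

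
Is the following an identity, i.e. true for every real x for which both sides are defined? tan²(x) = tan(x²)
No, this is NOT an identity.

Claim: tan²(x) = tan(x²).
Test a specific point where both sides are defined: x = 3π/4.
LHS = tan²(x) ≈ 1.0000
RHS = tan(x²) ≈ -0.8977
Since 1.0000 ≠ -0.8977, the equation fails at this point, so it cannot hold for every real x for which both sides are defined.
tan²(x) means (tan x)², squaring the output; tan(x²) squares the input. These are different functions.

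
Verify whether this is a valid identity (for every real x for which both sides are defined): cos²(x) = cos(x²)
No, this is NOT an identity.

Claim: cos²(x) = cos(x²).
Test a specific point where both sides are defined: x = π/6.
LHS = cos²(x) ≈ 0.7500
RHS = cos(x²) ≈ 0.9627
Since 0.7500 ≠ 0.9627, the equation fails at this point, so it cannot hold for every real x for which both sides are defined.
cos²(x) means (cos x)², squaring the output; cos(x²) squares the input. These are different functions.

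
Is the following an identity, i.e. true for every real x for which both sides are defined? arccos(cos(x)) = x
Claim: arccos(cos(x)) = x.
Test a specific point where both sides are defined: x = -π/6.
LHS = arccos(cos(x)) ≈ 0.5236
RHS = x ≈ -0.5236
Since 0.5236 ≠ -0.5236, the equation fails at this point, so it cannot hold for every real x for which both sides are defined.
arccos only returns values in [0, π], so arccos(cos(x)) = x holds only for x in that interval, not for all real x.

Conclusion: No, this is NOT an identity.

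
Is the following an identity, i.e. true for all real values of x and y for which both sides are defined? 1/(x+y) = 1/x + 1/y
Claim: 1/(x+y) = 1/x + 1/y.
Test a specific point where both sides are defined: x = 5, y = -1.
LHS = 1/(x+y) ≈ 0.2500
RHS = 1/x + 1/y ≈ -0.8000
Since 0.2500 ≠ -0.8000, the equation fails at this point, so it cannot hold for all real values of x and y for which both sides are defined.
1/x + 1/y = (x+y)/(xy), which is not 1/(x+y).

Conclusion: No, this is NOT an identity.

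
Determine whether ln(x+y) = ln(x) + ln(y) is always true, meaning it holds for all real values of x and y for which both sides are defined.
Claim: ln(x+y) = ln(x) + ln(y).
Test a specific point where both sides are defined: x = 5, y = 5.
LHS = ln(x+y) ≈ 2.3026
RHS = ln(x) + ln(y) ≈ 3.2189
Since 2.3026 ≠ 3.2189, the equation fails at this point, so it cannot hold for all real values of x and y for which both sides are defined.
ln(x) + ln(y) = ln(xy), not ln(x+y).

Conclusion: No, this is NOT an identity.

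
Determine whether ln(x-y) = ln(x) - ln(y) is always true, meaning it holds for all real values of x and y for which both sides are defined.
Claim: ln(x-y) = ln(x) - ln(y).
Test a specific point where both sides are defined: x = 4, y = 3/2.
LHS = ln(x-y) ≈ 0.9163
RHS = ln(x) - ln(y) ≈ 0.9808
Since 0.9163 ≠ 0.9808, the equation fails at this point, so it cannot hold for all real values of x and y for which both sides are defined.
ln(x) - ln(y) = ln(x/y), not ln(x-y).

Conclusion: No, this is NOT an identity.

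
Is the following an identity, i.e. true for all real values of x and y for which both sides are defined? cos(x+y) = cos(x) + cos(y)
Claim: cos(x+y) = cos(x) + cos(y).
Test a specific point where both sides are defined: x = -π/2, y = π/6.
LHS = cos(x+y) ≈ 0.5000
RHS = cos(x) + cos(y) ≈ 0.8660
Since 0.5000 ≠ 0.8660, the equation fails at this point, so it cannot hold for all real values of x and y for which both sides are defined.
The correct expansion is cos(x+y) = cos(x)cos(y) - sin(x)sin(y); cosine is not additive.

Conclusion: No, this is NOT an identity.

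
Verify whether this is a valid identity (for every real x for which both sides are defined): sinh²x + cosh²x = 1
Claim: sinh²x + cosh²x = 1.
Test a specific point where both sides are defined: x = 4.
LHS = sinh²x + cosh²x ≈ 1490.4792
RHS = 1 ≈ 1.0000
Since 1490.4792 ≠ 1.0000, the equation fails at this point, so it cannot hold for every real x for which both sides are defined.
The correct hyperbolic identity is cosh²x - sinh²x = 1 (a difference); the sum sinh²x + cosh²x equals cosh(2x).

Conclusion: No, this is NOT an identity.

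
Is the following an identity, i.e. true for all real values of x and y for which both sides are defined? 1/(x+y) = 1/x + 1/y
Claim: 1/(x+y) = 1/x + 1/y.
Test a specific point where both sides are defined: x = -2, y = -1.
LHS = 1/(x+y) ≈ -0.3333
RHS = 1/x + 1/y ≈ -1.5000
Since -0.3333 ≠ -1.5000, the equation fails at this point, so it cannot hold for all real values of x and y for which both sides are defined.
1/x + 1/y = (x+y)/(xy), which is not 1/(x+y).

Conclusion: No, this is NOT an identity.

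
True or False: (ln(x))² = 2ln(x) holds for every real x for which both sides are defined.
Claim: (ln(x))² = 2ln(x).
Test a specific point where both sides are defined: x = 3.
LHS = (ln(x))² ≈ 1.2069
RHS = 2ln(x) ≈ 2.1972
Since 1.2069 ≠ 2.1972, the equation fails at this point, so it cannot hold for every real x for which both sides are defined.
2ln(x) equals ln(x²), which is not the same as (ln x)².

Conclusion: False.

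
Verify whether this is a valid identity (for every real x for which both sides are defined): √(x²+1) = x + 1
Claim: √(x²+1) = x + 1.
Test a specific point where both sides are defined: x = 3/2.
LHS = √(x²+1) ≈ 1.8028
RHS = x + 1 ≈ 2.5000
Since 1.8028 ≠ 2.5000, the equation fails at this point, so it cannot hold for every real x for which both sides are defined.
(x+1)² = x² + 2x + 1 ≠ x² + 1 unless x = 0.

Conclusion: No, this is NOT an identity.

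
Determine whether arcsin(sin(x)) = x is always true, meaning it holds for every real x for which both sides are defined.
Claim: arcsin(sin(x)) = x.
Test a specific point where both sides are defined: x = 3π/4.
LHS = arcsin(sin(x)) ≈ 0.7854
RHS = x ≈ 2.3562
Since 0.7854 ≠ 2.3562, the equation fails at this point, so it cannot hold for every real x for which both sides are defined.
arcsin only returns values in [-π/2, π/2], so arcsin(sin(x)) = x holds only for x in that interval, not for all real x.

Conclusion: No, this is NOT an identity.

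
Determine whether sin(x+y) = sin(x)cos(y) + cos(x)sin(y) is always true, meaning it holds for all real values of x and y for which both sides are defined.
Claim: sin(x+y) = sin(x)cos(y) + cos(x)sin(y).
Reasoning: By Euler's formula e^(i(x+y)) = e^(ix)·e^(iy) = (cos x + i·sin x)(cos y + i·sin y). The imaginary part of the left side is sin(x+y); the imaginary part of the product is sin(x)cos(y) + cos(x)sin(y).
So the two sides agree for all real values of x and y for which both sides are defined.

Conclusion: Yes, this is an identity.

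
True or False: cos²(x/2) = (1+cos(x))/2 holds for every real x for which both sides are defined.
True.

Claim: cos²(x/2) = (1+cos(x))/2.
Reasoning: Use cos(2θ) = 2cos²θ - 1 with θ = x/2: cos(x) = 2cos²(x/2) - 1. Solving for cos²(x/2) gives (1 + cos(x))/2.
So the two sides agree for every real x for which both sides are defined.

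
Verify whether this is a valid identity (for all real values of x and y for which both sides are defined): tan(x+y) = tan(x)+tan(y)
No, this is NOT an identity.

Claim: tan(x+y) = tan(x)+tan(y).
Test a specific point where both sides are defined: x = -π/6, y = -π/6.
LHS = tan(x+y) ≈ -1.7321
RHS = tan(x)+tan(y) ≈ -1.1547
Since -1.7321 ≠ -1.1547, the equation fails at this point, so it cannot hold for all real values of x and y for which both sides are defined.
The correct formula is tan(x+y) = (tan(x) + tan(y))/(1 - tan(x)tan(y)).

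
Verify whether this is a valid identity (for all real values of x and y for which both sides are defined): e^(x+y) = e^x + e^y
No, this is NOT an identity.

Claim: e^(x+y) = e^x + e^y.
Test a specific point where both sides are defined: x = -3, y = 2.
LHS = e^(x+y) ≈ 0.3679
RHS = e^x + e^y ≈ 7.4388
Since 0.3679 ≠ 7.4388, the equation fails at this point, so it cannot hold for all real values of x and y for which both sides are defined.
The correct rule is e^(x+y) = e^x · e^y (a product, not a sum).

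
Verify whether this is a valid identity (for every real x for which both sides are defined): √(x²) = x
No, this is NOT an identity.

Claim: √(x²) = x.
Test a specific point where both sides are defined: x = -1.
LHS = √(x²) ≈ 1.0000
RHS = x ≈ -1.0000
Since 1.0000 ≠ -1.0000, the equation fails at this point, so it cannot hold for every real x for which both sides are defined.
√(x²) = |x|, which differs from x whenever x < 0 (both sides are defined for every real x).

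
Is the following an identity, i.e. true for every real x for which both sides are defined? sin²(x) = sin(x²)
Claim: sin²(x) = sin(x²).
Test a specific point where both sides are defined: x = -π/6.
LHS = sin²(x) ≈ 0.2500
RHS = sin(x²) ≈ 0.2707
Since 0.2500 ≠ 0.2707, the equation fails at this point, so it cannot hold for every real x for which both sides are defined.
sin²(x) means (sin x)², squaring the output; sin(x²) squares the input. These are different functions.

Conclusion: No, this is NOT an identity.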